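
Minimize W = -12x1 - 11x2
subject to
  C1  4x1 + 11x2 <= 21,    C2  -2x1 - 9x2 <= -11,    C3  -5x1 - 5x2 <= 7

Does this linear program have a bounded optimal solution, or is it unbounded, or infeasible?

Feasible corners and W = -12x1 - 11x2:
  (34/7, 1/7) → W = -419/7
  (-26/5, 19/5) → W = 103/5
  (-118/35, 69/35) → W = 657/35
The feasible region has finitely many vertices and no improving ray; the minimum is -419/7 at (34/7, 1/7).

bounded optimum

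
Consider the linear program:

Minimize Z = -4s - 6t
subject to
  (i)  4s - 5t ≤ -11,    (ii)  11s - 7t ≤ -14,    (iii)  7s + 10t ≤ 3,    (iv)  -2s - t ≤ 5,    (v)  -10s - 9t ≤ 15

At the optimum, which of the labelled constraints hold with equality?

Extreme points and Z = -4s - 6t:
  (-19/15, 89/75) → Z = -154/75
  (-87/43, 25/43) → Z = 198/43
  (-53/13, 41/13) → Z = -34/13
  (-15/4, 5/2) → Z = 0

The minimum is at (-53/13, 41/13). Substituting into each constraint, equality holds for (iii) and (iv); the remaining constraints have slack.

(iii) and (iv)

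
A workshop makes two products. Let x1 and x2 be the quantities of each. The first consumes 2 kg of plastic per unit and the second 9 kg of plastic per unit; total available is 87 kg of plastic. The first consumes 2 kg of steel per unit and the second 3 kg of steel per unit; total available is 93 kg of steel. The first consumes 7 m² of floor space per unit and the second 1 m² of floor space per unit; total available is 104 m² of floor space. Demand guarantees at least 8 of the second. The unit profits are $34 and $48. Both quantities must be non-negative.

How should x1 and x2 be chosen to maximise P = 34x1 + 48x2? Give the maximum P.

x1 = 15/2, x2 = 8, maximum P = 639

The optimum lies where 2x1 + 9x2 = 87 and x2 = 8.
Solving simultaneously gives x1 = 15/2, x2 = 8.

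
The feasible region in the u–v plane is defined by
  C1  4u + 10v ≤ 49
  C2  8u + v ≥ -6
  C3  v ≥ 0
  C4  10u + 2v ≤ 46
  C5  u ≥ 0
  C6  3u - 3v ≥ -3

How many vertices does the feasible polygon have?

The feasible vertices (each the meet of two boundaries and inside every other half-plane) are:
  (181/46, 153/46)
  (39/14, 53/14)
  (23/5, 0)
  (0, 0)
  (0, 1)

5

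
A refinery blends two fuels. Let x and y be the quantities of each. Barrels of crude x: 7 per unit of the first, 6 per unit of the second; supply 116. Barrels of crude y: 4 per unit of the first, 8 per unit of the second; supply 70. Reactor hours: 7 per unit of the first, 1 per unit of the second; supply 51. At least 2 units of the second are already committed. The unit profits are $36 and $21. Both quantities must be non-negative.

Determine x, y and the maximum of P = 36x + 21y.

x = 13/2, y = 11/2, maximum P = 699/2

At the optimal vertex, 4x + 8y = 70 and 7x + y = 51.
Solving simultaneously gives x = 13/2, y = 11/2.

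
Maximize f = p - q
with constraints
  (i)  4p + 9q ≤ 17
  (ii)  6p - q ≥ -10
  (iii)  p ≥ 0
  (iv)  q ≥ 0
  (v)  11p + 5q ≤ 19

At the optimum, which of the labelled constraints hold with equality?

Corner points and f = p - q:
  (0, 17/9) → f = -17/9
  (86/79, 111/79) → f = -25/79
  (0, 0) → f = 0
  (19/11, 0) → f = 19/11

The maximum is at (19/11, 0). Substituting into each constraint, equality holds for (iv) and (v); the remaining constraints have slack.

(iv) and (v)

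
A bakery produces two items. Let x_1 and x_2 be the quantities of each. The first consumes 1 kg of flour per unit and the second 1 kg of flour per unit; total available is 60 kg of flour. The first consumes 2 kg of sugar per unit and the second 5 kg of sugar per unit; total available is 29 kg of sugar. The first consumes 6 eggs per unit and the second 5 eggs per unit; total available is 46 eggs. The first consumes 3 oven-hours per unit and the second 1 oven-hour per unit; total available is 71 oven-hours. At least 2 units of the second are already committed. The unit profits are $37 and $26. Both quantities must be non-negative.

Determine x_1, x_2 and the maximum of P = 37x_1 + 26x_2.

Corner points and P = 37x_1 + 26x_2:
  (0, 29/5) → P = 754/5
  (0, 2) → P = 52
  (17/4, 41/10) → P = 5277/20
  (6, 2) → P = 274

At the optimal vertex, 6x_1 + 5x_2 = 46 and x_2 = 2.
Solving simultaneously gives x_1 = 6, x_2 = 2.

x_1 = 6, x_2 = 2, maximum P = 274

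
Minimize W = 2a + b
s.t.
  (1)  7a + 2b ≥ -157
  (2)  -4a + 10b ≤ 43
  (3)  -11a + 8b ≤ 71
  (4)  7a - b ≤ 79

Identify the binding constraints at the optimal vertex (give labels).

Corner points and W = 2a + b:
  (-233/13, -205/13) → W = -671/13
  (1/21, -236/3) → W = -550/7
  (-61/13, 63/26) → W = -181/26
  (833/66, 617/66) → W = 761/22

The minimum is at (1/21, -236/3). Substituting into each constraint, equality holds for (1) and (4); the remaining constraints have slack.

(1) and (4)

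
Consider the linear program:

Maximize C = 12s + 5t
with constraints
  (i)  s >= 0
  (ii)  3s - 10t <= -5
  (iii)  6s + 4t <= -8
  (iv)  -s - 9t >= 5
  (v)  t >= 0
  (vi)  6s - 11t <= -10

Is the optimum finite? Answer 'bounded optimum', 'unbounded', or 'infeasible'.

The boundaries -s - 9t = 5 and t = 0 meet at (-5, 0), but that point violates s ≥ 0. Every candidate vertex is excluded by some other constraint, so the feasible region is empty.

infeasible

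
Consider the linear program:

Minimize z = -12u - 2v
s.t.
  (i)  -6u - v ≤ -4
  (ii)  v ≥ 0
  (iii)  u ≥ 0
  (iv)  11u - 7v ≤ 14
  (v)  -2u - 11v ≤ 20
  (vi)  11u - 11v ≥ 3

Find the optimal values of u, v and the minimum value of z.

Vertices and z = -12u - 2v:
  (2/3, 0) → z = -8
  (47/77, 26/77) → z = -8
  (14/11, 0) → z = -168/11
  (133/44, 11/4) → z = -919/22

u = 133/44, v = 11/4, minimum z = -919/22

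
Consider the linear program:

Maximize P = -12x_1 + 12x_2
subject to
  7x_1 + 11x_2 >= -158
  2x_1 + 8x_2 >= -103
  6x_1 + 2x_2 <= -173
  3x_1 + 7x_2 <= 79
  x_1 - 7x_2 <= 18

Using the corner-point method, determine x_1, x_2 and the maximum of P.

x_1 = -1975/16, x_2 = 1027/16, maximum P = 4503/2

Extreme points and P = -12x_1 + 12x_2:
  (-1587/52, 263/52) → P = 5550/13
  (-1975/16, 1027/16) → P = 4503/2
  (-1369/36, 331/12) → P = 2362/3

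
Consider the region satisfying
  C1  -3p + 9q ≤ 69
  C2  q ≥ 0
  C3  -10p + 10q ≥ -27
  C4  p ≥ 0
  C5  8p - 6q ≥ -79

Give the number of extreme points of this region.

The feasible vertices (each the meet of two boundaries and inside every other half-plane) are:
  (311/20, 257/20)
  (0, 23/3)
  (27/10, 0)
  (0, 0)

4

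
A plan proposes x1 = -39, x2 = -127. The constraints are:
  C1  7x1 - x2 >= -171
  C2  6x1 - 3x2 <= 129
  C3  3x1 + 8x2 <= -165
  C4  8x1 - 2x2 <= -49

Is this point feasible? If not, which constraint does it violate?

Constraint C2: 6x1 - 3x2 = 147, which is not ≤ 129. All other constraints are satisfied.

not feasible — violates C2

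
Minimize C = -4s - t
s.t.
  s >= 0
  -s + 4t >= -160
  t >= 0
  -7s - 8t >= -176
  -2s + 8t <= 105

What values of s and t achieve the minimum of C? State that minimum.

The optimum lies where t = 0 and -7s - 8t = -176.
Solving simultaneously gives s = 176/7, t = 0.

s = 176/7, t = 0, minimum C = -704/7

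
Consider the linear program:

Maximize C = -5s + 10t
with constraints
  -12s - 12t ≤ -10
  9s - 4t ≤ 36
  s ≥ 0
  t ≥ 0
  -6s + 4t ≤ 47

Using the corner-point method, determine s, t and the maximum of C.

Extreme points and C = -5s + 10t:
  (0, 5/6) → C = 25/3
  (5/6, 0) → C = -25/6
  (4, 0) → C = -20
  (83/3, 213/4) → C = 2365/6
  (0, 47/4) → C = 235/2

The optimum lies where 9s - 4t = 36 and -6s + 4t = 47.
Solving simultaneously gives s = 83/3, t = 213/4.

s = 83/3, t = 213/4, maximum C = 2365/6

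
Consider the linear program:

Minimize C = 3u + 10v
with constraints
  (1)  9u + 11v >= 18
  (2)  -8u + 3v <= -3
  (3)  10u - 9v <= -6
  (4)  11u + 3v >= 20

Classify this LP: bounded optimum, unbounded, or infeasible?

bounded optimum

Corner points and C = 3u + 10v:
  (23/19, 127/57) → C = 1477/57
  (54/43, 266/129) → C = 3146/129
The feasible region has finitely many vertices and no improving ray; the minimum is 3146/129 at (54/43, 266/129).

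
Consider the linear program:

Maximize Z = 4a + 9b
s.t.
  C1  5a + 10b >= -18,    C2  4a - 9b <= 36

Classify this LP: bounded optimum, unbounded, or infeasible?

From the feasible point (198/85, -252/85), moving in the direction (-10, 5) keeps every constraint satisfied while Z increases without bound.

unbounded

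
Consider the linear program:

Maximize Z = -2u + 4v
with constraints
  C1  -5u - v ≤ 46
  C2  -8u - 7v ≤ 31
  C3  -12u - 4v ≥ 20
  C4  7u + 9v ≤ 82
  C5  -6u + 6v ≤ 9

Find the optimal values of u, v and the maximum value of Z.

u = -13/8, v = -1/8, maximum Z = 11/4

Extreme points and Z = -2u + 4v:
  (-4/13, -53/13) → Z = -204/13
  (-83/30, -19/15) → Z = 7/15
  (-13/8, -1/8) → Z = 11/4

The binding constraints are -12u - 4v = 20 and -6u + 6v = 9.
Solving simultaneously gives u = -13/8, v = -1/8.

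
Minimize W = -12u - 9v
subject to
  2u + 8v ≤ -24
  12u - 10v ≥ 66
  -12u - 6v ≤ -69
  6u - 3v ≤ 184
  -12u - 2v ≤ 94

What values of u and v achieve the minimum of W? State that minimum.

Vertices and W = -12u - 9v:
  (58/7, -71/14) → W = -753/14
  (700/27, -256/27) → W = -2032/9
  (437/24, -299/12) → W = 23/4

The binding constraints are 2u + 8v = -24 and 6u - 3v = 184.
Solving simultaneously gives u = 700/27, v = -256/27.

u = 700/27, v = -256/27, minimum W = -2032/9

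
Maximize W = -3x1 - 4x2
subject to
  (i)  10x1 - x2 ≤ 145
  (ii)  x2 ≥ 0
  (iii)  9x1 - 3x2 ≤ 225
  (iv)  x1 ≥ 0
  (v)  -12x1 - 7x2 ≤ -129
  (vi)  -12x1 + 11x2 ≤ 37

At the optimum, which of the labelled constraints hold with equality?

Corner points and W = -3x1 - 4x2:
  (29/2, 0) → W = -87/2
  (816/49, 1055/49) → W = -6668/49
  (43/4, 0) → W = -129/4
  (145/27, 83/9) → W = -53

The maximum is at (43/4, 0). Substituting into each constraint, equality holds for (ii) and (v); the remaining constraints have slack.

(ii) and (v)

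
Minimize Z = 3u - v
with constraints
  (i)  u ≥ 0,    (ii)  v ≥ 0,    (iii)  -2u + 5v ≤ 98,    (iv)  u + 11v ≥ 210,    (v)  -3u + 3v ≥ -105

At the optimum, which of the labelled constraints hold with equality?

(i) and (iii)

Vertices and Z = 3u - v:
  (0, 98/5) → Z = -98/5
  (0, 210/11) → Z = -210/11
  (91, 56) → Z = 217
  (595/12, 175/12) → Z = 805/6

The minimum is at (0, 98/5). Substituting into each constraint, equality holds for (i) and (iii); the remaining constraints have slack.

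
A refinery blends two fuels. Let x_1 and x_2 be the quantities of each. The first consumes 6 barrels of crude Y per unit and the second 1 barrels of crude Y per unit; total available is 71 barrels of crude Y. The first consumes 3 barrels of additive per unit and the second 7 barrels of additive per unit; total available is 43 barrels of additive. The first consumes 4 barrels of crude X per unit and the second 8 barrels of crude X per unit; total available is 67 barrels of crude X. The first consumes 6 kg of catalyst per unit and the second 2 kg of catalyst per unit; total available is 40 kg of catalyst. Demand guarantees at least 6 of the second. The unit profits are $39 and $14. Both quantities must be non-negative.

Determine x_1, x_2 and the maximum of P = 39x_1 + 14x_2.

x_1 = 1/3, x_2 = 6, maximum P = 97

Extreme points and P = 39x_1 + 14x_2:
  (0, 43/7) → P = 86
  (0, 6) → P = 84
  (1/3, 6) → P = 97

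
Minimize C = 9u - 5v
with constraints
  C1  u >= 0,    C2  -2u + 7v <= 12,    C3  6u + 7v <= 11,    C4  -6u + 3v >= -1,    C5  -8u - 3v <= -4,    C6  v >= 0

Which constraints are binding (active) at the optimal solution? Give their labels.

Vertices and C = 9u - 5v:
  (0, 11/7) → C = -55/7
  (0, 4/3) → C = -20/3
  (2/3, 1) → C = 1
  (5/14, 8/21) → C = 55/42

The minimum is at (0, 11/7). Substituting into each constraint, equality holds for C1 and C3; the remaining constraints have slack.

C1 and C3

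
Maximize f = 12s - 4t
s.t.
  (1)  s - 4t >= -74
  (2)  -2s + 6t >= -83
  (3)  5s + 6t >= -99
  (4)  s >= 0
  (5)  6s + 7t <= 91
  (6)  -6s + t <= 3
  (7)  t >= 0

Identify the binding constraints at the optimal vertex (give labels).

(5) and (7)

Vertices and f = 12s - 4t:
  (0, 3) → f = -12
  (0, 0) → f = 0
  (35/24, 47/4) → f = -59/2
  (91/6, 0) → f = 182

The maximum is at (91/6, 0). Substituting into each constraint, equality holds for (5) and (7); the remaining constraints have slack.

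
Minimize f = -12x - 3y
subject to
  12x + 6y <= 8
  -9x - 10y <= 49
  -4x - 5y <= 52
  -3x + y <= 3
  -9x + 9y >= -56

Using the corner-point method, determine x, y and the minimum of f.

Extreme points and f = -12x - 3y:
  (-1/3, 2) → f = -2
  (68/27, -100/27) → f = -172/9
  (-79/39, -40/13) → f = 436/13
  (119/171, -105/19) → f = 469/57

x = 68/27, y = -100/27, minimum f = -172/9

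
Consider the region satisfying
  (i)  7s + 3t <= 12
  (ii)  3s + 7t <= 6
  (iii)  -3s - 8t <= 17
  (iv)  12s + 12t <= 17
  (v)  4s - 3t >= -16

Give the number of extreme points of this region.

5

Pairwise boundary intersections that survive every other constraint:
  (147/47, -155/47)
  (31/16, -25/48)
  (47/48, 7/16)
  (-94/37, 72/37)
  (-179/41, -20/41)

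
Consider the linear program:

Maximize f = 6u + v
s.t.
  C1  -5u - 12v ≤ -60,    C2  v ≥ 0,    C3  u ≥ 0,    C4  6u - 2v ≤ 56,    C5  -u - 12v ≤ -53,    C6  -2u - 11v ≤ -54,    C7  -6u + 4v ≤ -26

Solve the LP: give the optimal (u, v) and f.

u = 43/3, v = 15, maximum f = 101

Feasible corners and f = 6u + v:
  (389/37, 131/37) → f = 2465/37
  (43/3, 15) → f = 101
  (131/19, 73/19) → f = 859/19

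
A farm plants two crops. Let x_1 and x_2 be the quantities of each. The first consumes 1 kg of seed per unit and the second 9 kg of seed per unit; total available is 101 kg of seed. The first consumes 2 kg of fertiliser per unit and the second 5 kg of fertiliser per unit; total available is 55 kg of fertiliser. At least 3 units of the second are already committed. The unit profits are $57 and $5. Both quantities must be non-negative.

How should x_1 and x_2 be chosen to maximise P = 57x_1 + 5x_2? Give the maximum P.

Vertices and P = 57x_1 + 5x_2:
  (0, 11) → P = 55
  (0, 3) → P = 15
  (20, 3) → P = 1155

At the optimal vertex, 2x_1 + 5x_2 = 55 and x_2 = 3.
Solving simultaneously gives x_1 = 20, x_2 = 3.

x_1 = 20, x_2 = 3, maximum P = 1155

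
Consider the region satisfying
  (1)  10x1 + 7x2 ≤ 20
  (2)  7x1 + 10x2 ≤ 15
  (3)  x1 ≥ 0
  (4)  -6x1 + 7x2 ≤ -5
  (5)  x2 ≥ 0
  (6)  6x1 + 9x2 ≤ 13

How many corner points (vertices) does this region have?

5

Pairwise boundary intersections that survive every other constraint:
  (95/51, 10/51)
  (2, 0)
  (5/3, 1/3)
  (5/6, 0)
  (17/12, 1/2)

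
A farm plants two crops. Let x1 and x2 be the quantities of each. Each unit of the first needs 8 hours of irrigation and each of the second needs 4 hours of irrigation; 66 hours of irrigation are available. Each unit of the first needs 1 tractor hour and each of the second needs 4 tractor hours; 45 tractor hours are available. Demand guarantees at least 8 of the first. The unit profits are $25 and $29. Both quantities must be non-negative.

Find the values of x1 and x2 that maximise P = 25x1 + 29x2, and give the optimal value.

Vertices and P = 25x1 + 29x2:
  (33/4, 0) → P = 825/4
  (8, 0) → P = 200
  (8, 1/2) → P = 429/2

x1 = 8, x2 = 1/2, maximum P = 429/2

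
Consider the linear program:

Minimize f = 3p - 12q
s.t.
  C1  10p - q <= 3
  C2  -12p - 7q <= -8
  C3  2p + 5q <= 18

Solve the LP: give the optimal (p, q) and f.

p = -43/23, q = 100/23, minimum f = -1329/23

Feasible corners and f = 3p - 12q:
  (29/82, 22/41) → f = -441/82
  (33/52, 87/26) → f = -153/4
  (-43/23, 100/23) → f = -1329/23

The optimum lies where -12p - 7q = -8 and 2p + 5q = 18.
Solving simultaneously gives p = -43/23, q = 100/23.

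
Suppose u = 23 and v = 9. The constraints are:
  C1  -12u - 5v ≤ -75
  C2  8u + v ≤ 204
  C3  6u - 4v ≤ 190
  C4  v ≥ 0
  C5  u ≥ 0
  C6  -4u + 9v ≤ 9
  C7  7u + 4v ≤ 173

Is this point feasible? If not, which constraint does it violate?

not feasible — violates C7

Constraint C7: 7u + 4v = 197, which is not ≤ 173. All other constraints are satisfied.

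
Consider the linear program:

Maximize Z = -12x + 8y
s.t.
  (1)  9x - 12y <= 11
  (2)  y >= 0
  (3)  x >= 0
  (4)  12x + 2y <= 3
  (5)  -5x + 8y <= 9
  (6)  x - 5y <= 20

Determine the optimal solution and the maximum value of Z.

Extreme points and Z = -12x + 8y:
  (0, 0) → Z = 0
  (1/4, 0) → Z = -3
  (0, 9/8) → Z = 9
  (3/53, 123/106) → Z = 456/53

x = 0, y = 9/8, maximum Z = 9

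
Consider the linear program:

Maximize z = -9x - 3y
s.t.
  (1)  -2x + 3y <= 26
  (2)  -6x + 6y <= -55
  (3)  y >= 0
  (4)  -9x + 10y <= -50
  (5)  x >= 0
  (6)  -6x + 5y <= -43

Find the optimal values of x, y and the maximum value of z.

x = 55/6, y = 0, maximum z = -165/2

Feasible corners and z = -9x - 3y:
  (410/7, 334/7) → z = -4692/7
  (55/6, 0) → z = -165/2
  (125/3, 65/2) → z = -945/2
The feasible region is unbounded (it extends along (1, 0), (3, 2)), but z strictly decreases along every unbounded feasible direction, so there is no improving ray and the maximum is attained at a vertex.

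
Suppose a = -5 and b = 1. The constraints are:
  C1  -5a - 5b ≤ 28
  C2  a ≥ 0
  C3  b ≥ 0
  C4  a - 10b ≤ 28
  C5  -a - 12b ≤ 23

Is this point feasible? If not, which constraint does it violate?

not feasible — violates C2

Constraint C2: a = -5, which is not ≥ 0. All other constraints are satisfied.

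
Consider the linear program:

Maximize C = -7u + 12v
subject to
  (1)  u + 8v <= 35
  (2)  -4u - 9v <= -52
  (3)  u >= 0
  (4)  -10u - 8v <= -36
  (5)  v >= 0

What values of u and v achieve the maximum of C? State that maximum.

Extreme points and C = -7u + 12v:
  (101/23, 88/23) → C = 349/23
  (35, 0) → C = -245
  (13, 0) → C = -91

u = 101/23, v = 88/23, maximum C = 349/23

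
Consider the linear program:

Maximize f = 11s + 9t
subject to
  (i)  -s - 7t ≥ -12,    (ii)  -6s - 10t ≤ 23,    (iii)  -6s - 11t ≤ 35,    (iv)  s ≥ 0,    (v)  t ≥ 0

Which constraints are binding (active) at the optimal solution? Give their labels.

Vertices and f = 11s + 9t:
  (0, 12/7) → f = 108/7
  (12, 0) → f = 132
  (0, 0) → f = 0

The maximum is at (12, 0). Substituting into each constraint, equality holds for (i) and (v); the remaining constraints have slack.

(i) and (v)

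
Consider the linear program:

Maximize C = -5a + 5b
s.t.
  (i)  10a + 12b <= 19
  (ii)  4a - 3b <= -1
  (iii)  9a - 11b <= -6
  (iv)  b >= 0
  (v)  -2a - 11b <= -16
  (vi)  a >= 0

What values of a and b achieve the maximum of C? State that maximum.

a = 0, b = 19/12, maximum C = 95/12

Corner points and C = -5a + 5b:
  (17/86, 61/43) → C = 525/86
  (0, 19/12) → C = 95/12
  (0, 16/11) → C = 80/11

The binding constraints are 10a + 12b = 19 and a = 0.
Solving simultaneously gives a = 0, b = 19/12.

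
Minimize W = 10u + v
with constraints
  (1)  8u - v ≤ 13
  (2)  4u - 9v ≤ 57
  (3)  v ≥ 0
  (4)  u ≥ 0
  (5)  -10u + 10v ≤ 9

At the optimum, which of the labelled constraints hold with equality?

Vertices and W = 10u + v:
  (13/8, 0) → W = 65/4
  (139/70, 101/35) → W = 796/35
  (0, 0) → W = 0
  (0, 9/10) → W = 9/10

The minimum is at (0, 0). Substituting into each constraint, equality holds for (3) and (4); the remaining constraints have slack.

(3) and (4)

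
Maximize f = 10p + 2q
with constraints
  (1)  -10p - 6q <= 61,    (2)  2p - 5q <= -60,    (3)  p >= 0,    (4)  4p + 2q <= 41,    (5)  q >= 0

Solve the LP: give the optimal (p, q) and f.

p = 85/24, q = 161/12, maximum f = 249/4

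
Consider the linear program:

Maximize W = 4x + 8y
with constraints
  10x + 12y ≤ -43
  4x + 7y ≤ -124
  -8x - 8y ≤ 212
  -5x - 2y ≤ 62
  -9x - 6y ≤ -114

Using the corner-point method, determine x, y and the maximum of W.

x = 514/13, y = -524/13, maximum W = -2136/13

Extreme points and W = 4x + 8y:
  (1187/22, -534/11) → W = -1898/11
  (514/13, -524/13) → W = -2136/13
  (91, -235/2) → W = -576
The feasible region is unbounded (it extends along (6, -5), (1, -1)), but W strictly decreases along every unbounded feasible direction, so there is no improving ray and the maximum is attained at a vertex.

The optimum lies where 4x + 7y = -124 and -9x - 6y = -114.
Solving simultaneously gives x = 514/13, y = -524/13.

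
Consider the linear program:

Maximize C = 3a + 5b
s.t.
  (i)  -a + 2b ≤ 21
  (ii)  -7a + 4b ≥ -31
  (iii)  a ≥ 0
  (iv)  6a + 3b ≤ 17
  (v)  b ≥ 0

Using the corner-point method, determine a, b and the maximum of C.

Feasible corners and C = 3a + 5b:
  (0, 17/3) → C = 85/3
  (0, 0) → C = 0
  (17/6, 0) → C = 17/2

The binding constraints are a = 0 and 6a + 3b = 17.
Solving simultaneously gives a = 0, b = 17/3.

a = 0, b = 17/3, maximum C = 85/3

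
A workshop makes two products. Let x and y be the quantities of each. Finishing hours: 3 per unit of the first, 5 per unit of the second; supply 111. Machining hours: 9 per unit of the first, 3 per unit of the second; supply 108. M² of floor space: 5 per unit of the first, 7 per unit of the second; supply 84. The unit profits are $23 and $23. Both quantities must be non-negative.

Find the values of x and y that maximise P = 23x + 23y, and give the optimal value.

Extreme points and P = 23x + 23y:
  (0, 0) → P = 0
  (0, 12) → P = 276
  (12, 0) → P = 276
  (21/2, 9/2) → P = 345

x = 21/2, y = 9/2, maximum P = 345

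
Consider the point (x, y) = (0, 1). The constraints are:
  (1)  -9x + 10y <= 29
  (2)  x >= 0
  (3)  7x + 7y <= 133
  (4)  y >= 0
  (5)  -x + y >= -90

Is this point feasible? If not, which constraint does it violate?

(1): 10 ≤ 29 ✓
(2): 0 ≥ 0 ✓
(3): 7 ≤ 133 ✓
(4): 1 ≥ 0 ✓
(5): 1 ≥ -90 ✓

feasible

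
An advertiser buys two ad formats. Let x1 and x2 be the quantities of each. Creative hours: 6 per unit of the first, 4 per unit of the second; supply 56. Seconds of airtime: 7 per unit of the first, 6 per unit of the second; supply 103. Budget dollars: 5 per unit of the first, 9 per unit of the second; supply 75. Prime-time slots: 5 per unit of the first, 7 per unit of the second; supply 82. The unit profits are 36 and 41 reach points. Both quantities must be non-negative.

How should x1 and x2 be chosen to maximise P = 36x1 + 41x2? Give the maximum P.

x1 = 6, x2 = 5, maximum P = 421

Extreme points and P = 36x1 + 41x2:
  (0, 0) → P = 0
  (0, 25/3) → P = 1025/3
  (28/3, 0) → P = 336
  (6, 5) → P = 421

The optimum lies where 6x1 + 4x2 = 56 and 5x1 + 9x2 = 75.
Solving simultaneously gives x1 = 6, x2 = 5.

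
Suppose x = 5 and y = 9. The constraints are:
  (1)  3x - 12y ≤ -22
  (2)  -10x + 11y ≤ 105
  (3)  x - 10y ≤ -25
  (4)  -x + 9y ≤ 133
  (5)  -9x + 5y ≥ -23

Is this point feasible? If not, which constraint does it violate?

feasible

(1): -93 ≤ -22 ✓
(2): 49 ≤ 105 ✓
(3): -85 ≤ -25 ✓
(4): 76 ≤ 133 ✓
(5): 0 ≥ -23 ✓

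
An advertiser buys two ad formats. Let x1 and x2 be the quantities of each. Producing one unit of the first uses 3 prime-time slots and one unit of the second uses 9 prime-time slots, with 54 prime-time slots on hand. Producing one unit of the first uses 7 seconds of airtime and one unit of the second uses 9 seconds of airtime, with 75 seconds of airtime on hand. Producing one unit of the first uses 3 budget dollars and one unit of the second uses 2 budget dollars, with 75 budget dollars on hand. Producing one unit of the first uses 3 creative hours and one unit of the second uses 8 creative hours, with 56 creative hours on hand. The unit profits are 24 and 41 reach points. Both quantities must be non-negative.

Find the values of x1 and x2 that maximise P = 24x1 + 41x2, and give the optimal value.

Vertices and P = 24x1 + 41x2:
  (0, 0) → P = 0
  (0, 6) → P = 246
  (75/7, 0) → P = 1800/7
  (21/4, 17/4) → P = 1201/4

The optimum lies where 3x1 + 9x2 = 54 and 7x1 + 9x2 = 75.
Solving simultaneously gives x1 = 21/4, x2 = 17/4.

x1 = 21/4, x2 = 17/4, maximum P = 1201/4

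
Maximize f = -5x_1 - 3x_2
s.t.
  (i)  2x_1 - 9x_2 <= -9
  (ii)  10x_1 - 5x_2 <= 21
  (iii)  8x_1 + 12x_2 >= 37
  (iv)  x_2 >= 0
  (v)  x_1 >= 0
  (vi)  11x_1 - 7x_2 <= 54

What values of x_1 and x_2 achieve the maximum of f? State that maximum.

Feasible corners and f = -5x_1 - 3x_2:
  (117/40, 33/20) → f = -783/40
  (75/32, 73/48) → f = -521/32
  (0, 37/12) → f = -37/4
The feasible region is unbounded (it extends along (0, 1), (1, 2)), but f strictly decreases along every unbounded feasible direction, so there is no improving ray and the maximum is attained at a vertex.

x_1 = 0, x_2 = 37/12, maximum f = -37/4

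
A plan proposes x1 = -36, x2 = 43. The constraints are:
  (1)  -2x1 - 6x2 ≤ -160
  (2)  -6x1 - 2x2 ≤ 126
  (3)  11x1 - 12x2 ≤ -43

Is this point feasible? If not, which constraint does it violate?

Constraint (2): -6x1 - 2x2 = 130, which is not ≤ 126. All other constraints are satisfied.

not feasible — violates (2)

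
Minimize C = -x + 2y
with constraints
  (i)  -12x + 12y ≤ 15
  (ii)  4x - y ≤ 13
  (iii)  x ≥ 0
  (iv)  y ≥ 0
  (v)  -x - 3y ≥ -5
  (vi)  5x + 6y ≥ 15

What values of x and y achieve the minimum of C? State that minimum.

Vertices and C = -x + 2y:
  (13/4, 0) → C = -13/4
  (44/13, 7/13) → C = -30/13
  (3, 0) → C = -3
  (5/3, 10/9) → C = 5/9

x = 13/4, y = 0, minimum C = -13/4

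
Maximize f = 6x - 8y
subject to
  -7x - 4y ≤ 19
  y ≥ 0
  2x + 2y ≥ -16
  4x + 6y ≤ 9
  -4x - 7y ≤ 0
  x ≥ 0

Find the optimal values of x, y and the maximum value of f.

x = 9/4, y = 0, maximum f = 27/2

Corner points and f = 6x - 8y:
  (9/4, 0) → f = 27/2
  (0, 0) → f = 0
  (0, 3/2) → f = -12

The binding constraints are y = 0 and 4x + 6y = 9.
Solving simultaneously gives x = 9/4, y = 0.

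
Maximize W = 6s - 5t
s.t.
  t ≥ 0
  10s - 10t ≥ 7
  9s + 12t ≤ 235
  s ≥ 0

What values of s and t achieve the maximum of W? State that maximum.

Extreme points and W = 6s - 5t:
  (7/10, 0) → W = 21/5
  (235/9, 0) → W = 470/3
  (1217/105, 2287/210) → W = 3169/210

s = 235/9, t = 0, maximum W = 470/3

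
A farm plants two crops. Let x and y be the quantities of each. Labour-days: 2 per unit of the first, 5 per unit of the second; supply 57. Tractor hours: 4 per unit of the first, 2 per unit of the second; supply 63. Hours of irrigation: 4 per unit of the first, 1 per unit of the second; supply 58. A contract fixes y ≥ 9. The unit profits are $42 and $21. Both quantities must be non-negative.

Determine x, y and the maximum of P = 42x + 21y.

Feasible corners and P = 42x + 21y:
  (0, 57/5) → P = 1197/5
  (0, 9) → P = 189
  (6, 9) → P = 441

x = 6, y = 9, maximum P = 441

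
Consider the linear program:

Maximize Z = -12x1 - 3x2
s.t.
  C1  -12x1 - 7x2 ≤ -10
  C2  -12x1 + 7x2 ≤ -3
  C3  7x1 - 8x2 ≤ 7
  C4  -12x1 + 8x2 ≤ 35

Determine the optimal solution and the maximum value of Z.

Corner points and Z = -12x1 - 3x2:
  (13/24, 1/2) → Z = -8
  (129/145, -14/145) → Z = -1506/145
  (269/12, 38) → Z = -383
The feasible region is unbounded (it extends along (8, 7), (2, 3)), but Z strictly decreases along every unbounded feasible direction, so there is no improving ray and the maximum is attained at a vertex.

x1 = 13/24, x2 = 1/2, maximum Z = -8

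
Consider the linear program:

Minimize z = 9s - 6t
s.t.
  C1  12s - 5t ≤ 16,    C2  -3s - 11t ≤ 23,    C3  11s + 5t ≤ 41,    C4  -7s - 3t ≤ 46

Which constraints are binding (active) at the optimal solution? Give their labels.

C3 and C4

Feasible corners and z = 9s - 6t:
  (61/147, -108/49) → z = 831/49
  (57/23, 316/115) → z = 669/115
  (-437/68, -23/68) → z = -3795/68
  (-353/2, 793/2) → z = -7935/2

The minimum is at (-353/2, 793/2). Substituting into each constraint, equality holds for C3 and C4; the remaining constraints have slack.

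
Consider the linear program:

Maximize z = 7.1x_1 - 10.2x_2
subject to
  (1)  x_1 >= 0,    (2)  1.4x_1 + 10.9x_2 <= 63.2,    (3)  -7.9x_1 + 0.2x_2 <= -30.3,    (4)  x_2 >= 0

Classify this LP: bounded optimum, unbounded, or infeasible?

Extreme points and z = 7.1x_1 - 10.2x_2:
  (647/163, 862/163) → z = -41987/1630
  (316/7, 0) → z = 11218/35
  (303/79, 0) → z = 21513/790
The feasible region has finitely many vertices and no improving ray; the maximum is 11218/35 at (316/7, 0).

bounded optimum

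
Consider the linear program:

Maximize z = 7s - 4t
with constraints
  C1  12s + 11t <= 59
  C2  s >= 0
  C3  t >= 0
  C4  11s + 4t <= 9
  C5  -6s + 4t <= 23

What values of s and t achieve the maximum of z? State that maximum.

Feasible corners and z = 7s - 4t:
  (0, 0) → z = 0
  (0, 9/4) → z = -9
  (9/11, 0) → z = 63/11

At the optimal vertex, t = 0 and 11s + 4t = 9.
Solving simultaneously gives s = 9/11, t = 0.

s = 9/11, t = 0, maximum z = 63/11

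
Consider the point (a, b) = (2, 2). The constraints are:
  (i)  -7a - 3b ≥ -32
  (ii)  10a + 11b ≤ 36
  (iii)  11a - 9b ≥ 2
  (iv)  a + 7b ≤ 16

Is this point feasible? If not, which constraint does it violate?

not feasible — violates (ii)

Constraint (ii): 10a + 11b = 42, which is not ≤ 36. All other constraints are satisfied.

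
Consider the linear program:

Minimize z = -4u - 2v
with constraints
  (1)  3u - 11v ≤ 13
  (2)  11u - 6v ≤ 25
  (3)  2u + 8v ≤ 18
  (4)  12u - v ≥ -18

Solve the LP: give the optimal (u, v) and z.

u = 77/25, v = 37/25, minimum z = -382/25

Feasible corners and z = -4u - 2v:
  (197/103, -68/103) → z = -652/103
  (-211/129, -70/43) → z = 1264/129
  (77/25, 37/25) → z = -382/25
  (-9/7, 18/7) → z = 0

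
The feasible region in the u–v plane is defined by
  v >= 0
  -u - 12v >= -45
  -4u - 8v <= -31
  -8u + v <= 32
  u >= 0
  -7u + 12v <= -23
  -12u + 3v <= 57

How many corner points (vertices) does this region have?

4

Of the 21 pairwise boundary intersections, those satisfying every inequality are:
  (45, 0)
  (31/4, 0)
  (17/2, 73/24)
  (139/26, 125/104)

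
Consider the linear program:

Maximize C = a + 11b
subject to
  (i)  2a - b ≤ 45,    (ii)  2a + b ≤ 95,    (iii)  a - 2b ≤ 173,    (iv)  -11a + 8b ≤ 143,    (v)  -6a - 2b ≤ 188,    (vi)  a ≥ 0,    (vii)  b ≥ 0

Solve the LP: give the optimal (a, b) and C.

a = 617/27, b = 1331/27, maximum C = 5086/9

Vertices and C = a + 11b:
  (35, 25) → C = 310
  (45/2, 0) → C = 45/2
  (617/27, 1331/27) → C = 5086/9
  (0, 143/8) → C = 1573/8
  (0, 0) → C = 0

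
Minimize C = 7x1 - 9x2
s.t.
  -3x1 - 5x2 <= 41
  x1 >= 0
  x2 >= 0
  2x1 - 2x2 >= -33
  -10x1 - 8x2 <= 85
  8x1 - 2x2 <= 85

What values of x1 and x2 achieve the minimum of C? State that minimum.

x1 = 59/3, x2 = 217/6, minimum C = -1127/6

Vertices and C = 7x1 - 9x2:
  (0, 0) → C = 0
  (0, 33/2) → C = -297/2
  (85/8, 0) → C = 595/8
  (59/3, 217/6) → C = -1127/6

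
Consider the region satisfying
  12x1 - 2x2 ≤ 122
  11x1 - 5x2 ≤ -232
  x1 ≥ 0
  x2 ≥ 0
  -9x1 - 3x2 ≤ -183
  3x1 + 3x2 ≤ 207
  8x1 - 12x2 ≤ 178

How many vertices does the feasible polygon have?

4

The feasible vertices (each the meet of two boundaries and inside every other half-plane) are:
  (73/26, 1367/26)
  (113/16, 991/16)
  (0, 61)
  (0, 69)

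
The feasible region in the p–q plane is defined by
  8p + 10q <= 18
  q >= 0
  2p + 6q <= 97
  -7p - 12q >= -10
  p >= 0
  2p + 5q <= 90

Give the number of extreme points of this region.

The feasible vertices (each the meet of two boundaries and inside every other half-plane) are:
  (10/7, 0)
  (0, 0)
  (0, 5/6)

3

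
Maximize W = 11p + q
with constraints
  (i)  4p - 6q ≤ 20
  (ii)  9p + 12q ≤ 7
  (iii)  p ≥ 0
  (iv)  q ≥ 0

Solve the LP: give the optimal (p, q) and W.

p = 7/9, q = 0, maximum W = 77/9

Extreme points and W = 11p + q:
  (0, 7/12) → W = 7/12
  (7/9, 0) → W = 77/9
  (0, 0) → W = 0

At the optimal vertex, 9p + 12q = 7 and q = 0.
Solving simultaneously gives p = 7/9, q = 0.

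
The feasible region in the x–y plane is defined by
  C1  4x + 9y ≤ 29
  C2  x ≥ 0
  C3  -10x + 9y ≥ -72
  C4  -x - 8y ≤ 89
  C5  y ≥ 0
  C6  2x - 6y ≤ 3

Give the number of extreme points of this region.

Intersecting each pair of boundary lines and keeping only the points that satisfy every inequality leaves:
  (0, 29/9)
  (67/14, 23/21)
  (0, 0)
  (3/2, 0)

4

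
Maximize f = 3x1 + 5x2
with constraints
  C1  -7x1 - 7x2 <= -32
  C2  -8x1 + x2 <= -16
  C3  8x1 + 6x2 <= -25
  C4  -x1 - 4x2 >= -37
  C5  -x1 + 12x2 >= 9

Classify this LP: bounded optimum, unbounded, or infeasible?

infeasible

The boundaries -7x1 - 7x2 = -32 and -8x1 + x2 = -16 meet at (16/7, 16/7), but that point violates 8x1 + 6x2 ≤ -25. Every candidate vertex is excluded by some other constraint, so the feasible region is empty.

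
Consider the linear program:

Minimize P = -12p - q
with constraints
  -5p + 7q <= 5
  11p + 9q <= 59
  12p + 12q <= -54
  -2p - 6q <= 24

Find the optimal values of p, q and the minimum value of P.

p = -3/4, q = -15/4, minimum P = 51/4

Feasible corners and P = -12p - q:
  (-73/24, -35/24) → P = 911/24
  (-9/2, -5/2) → P = 113/2
  (-3/4, -15/4) → P = 51/4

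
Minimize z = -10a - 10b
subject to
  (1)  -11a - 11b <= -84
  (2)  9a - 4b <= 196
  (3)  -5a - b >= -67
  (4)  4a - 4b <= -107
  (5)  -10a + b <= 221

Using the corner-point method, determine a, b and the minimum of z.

Extreme points and z = -10a - 10b:
  (-841/88, 1513/88) → z = -840/11
  (-2347/121, 3271/121) → z = -840/11
  (161/24, 803/24) → z = -1205/3
  (-154/15, 355/3) → z = -3242/3

a = -154/15, b = 355/3, minimum z = -3242/3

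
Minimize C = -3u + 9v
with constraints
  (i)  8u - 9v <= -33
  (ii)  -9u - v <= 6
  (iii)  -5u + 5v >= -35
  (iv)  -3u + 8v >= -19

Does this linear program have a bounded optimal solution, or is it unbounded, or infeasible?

Extreme points and C = -3u + 9v:
  (-87/89, 249/89) → C = 2502/89
  (96, 89) → C = 513
The feasible region has finitely many vertices and no improving ray; the minimum is 2502/89 at (-87/89, 249/89).

bounded optimum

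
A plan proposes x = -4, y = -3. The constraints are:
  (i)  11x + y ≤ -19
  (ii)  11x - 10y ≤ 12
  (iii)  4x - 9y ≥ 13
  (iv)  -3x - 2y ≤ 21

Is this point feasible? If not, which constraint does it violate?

not feasible — violates (iii)

Constraint (iii): 4x - 9y = 11, which is not ≥ 13. All other constraints are satisfied.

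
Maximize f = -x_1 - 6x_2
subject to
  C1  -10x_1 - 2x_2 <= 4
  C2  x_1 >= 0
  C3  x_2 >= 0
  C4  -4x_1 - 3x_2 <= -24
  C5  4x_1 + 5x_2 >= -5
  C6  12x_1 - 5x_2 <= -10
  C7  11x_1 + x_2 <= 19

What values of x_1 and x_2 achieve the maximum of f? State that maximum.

Corner points and f = -x_1 - 6x_2:
  (0, 8) → f = -48
  (0, 19) → f = -114
  (33/29, 188/29) → f = -1161/29

x_1 = 33/29, x_2 = 188/29, maximum f = -1161/29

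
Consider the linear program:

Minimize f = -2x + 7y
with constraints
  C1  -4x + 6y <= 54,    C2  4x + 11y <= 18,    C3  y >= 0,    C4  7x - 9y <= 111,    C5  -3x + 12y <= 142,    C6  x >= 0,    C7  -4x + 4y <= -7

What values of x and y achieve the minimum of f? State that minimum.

x = 9/2, y = 0, minimum f = -9

At the optimal vertex, 4x + 11y = 18 and y = 0.
Solving simultaneously gives x = 9/2, y = 0.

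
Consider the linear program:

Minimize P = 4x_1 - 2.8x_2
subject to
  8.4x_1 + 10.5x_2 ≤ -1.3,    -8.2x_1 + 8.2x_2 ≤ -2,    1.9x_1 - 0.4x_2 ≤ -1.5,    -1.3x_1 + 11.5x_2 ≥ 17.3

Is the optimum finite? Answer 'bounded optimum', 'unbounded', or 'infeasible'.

The boundaries 8.4x_1 + 10.5x_2 = -1.3 and -1.3x_1 + 11.5x_2 = 17.3 meet at (-3932/2205, 14363/11025), but that point violates -8.2x_1 + 8.2x_2 ≤ -2. Every candidate vertex is excluded by some other constraint, so the feasible region is empty.

infeasible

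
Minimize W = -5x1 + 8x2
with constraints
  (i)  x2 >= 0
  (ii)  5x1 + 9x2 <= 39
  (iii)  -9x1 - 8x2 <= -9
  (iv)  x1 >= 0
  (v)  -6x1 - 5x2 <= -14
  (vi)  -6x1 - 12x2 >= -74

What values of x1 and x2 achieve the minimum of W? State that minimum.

x1 = 39/5, x2 = 0, minimum W = -39

Corner points and W = -5x1 + 8x2:
  (39/5, 0) → W = -39
  (7/3, 0) → W = -35/3
  (0, 13/3) → W = 104/3
  (0, 14/5) → W = 112/5

The binding constraints are x2 = 0 and 5x1 + 9x2 = 39.
Solving simultaneously gives x1 = 39/5, x2 = 0.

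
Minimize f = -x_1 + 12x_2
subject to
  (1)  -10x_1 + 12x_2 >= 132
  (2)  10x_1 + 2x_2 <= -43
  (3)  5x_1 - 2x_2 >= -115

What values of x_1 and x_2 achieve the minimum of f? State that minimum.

x_1 = -279/10, x_2 = -49/4, minimum f = -1191/10

Vertices and f = -x_1 + 12x_2:
  (-39/7, 89/14) → f = 573/7
  (-279/10, -49/4) → f = -1191/10
  (-158/15, 187/6) → f = 5768/15

The binding constraints are -10x_1 + 12x_2 = 132 and 5x_1 - 2x_2 = -115.
Solving simultaneously gives x_1 = -279/10, x_2 = -49/4.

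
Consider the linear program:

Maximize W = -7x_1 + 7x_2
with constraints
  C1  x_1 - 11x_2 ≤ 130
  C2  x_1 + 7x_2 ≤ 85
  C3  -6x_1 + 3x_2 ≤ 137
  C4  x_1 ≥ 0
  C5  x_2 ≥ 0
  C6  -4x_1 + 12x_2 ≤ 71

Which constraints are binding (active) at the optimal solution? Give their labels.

Vertices and W = -7x_1 + 7x_2:
  (85, 0) → W = -595
  (523/40, 411/40) → W = -98/5
  (0, 0) → W = 0
  (0, 71/12) → W = 497/12

The maximum is at (0, 71/12). Substituting into each constraint, equality holds for C4 and C6; the remaining constraints have slack.

C4 and C6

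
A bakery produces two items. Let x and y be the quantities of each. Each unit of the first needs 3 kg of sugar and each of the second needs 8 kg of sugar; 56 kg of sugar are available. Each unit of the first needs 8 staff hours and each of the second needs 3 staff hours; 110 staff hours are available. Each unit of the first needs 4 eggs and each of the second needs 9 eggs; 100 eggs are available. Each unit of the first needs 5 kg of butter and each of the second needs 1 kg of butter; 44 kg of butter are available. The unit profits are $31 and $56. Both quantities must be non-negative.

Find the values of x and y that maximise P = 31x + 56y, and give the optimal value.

x = 8, y = 4, maximum P = 472

Corner points and P = 31x + 56y:
  (0, 0) → P = 0
  (0, 7) → P = 392
  (44/5, 0) → P = 1364/5
  (8, 4) → P = 472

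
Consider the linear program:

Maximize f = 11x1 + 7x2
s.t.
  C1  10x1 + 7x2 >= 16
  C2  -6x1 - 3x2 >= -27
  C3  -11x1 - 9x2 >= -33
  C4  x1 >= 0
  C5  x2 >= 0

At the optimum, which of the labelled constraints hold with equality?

C3 and C5

Feasible corners and f = 11x1 + 7x2:
  (0, 16/7) → f = 16
  (8/5, 0) → f = 88/5
  (0, 11/3) → f = 77/3
  (3, 0) → f = 33

The maximum is at (3, 0). Substituting into each constraint, equality holds for C3 and C5; the remaining constraints have slack.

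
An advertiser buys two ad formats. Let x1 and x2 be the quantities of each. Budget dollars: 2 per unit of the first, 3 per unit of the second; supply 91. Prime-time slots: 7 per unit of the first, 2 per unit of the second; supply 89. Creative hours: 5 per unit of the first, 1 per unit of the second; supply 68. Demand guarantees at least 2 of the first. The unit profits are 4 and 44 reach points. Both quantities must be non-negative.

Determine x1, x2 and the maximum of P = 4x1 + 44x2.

x1 = 2, x2 = 29, maximum P = 1284

Corner points and P = 4x1 + 44x2:
  (89/7, 0) → P = 356/7
  (2, 0) → P = 8
  (5, 27) → P = 1208
  (2, 29) → P = 1284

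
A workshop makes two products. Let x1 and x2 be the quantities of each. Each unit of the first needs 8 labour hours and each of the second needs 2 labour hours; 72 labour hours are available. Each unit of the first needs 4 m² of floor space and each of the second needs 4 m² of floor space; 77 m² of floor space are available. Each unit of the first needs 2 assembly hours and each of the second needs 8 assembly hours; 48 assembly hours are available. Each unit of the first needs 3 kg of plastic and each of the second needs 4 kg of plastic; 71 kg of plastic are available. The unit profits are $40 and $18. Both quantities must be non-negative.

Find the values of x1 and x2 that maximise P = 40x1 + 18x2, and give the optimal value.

x1 = 8, x2 = 4, maximum P = 392

Vertices and P = 40x1 + 18x2:
  (0, 0) → P = 0
  (0, 6) → P = 108
  (9, 0) → P = 360
  (8, 4) → P = 392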